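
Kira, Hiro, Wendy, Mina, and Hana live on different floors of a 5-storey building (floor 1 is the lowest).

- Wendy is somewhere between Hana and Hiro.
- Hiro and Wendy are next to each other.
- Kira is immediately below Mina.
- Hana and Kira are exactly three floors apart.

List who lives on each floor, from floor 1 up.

From clue 1: Wendy is in {2,3,4}.
From clues 1–3: Wendy is in {2,4}.
From clues 1–4: Hana → floor 1, Wendy → floor 2, Hiro → floor 3, Kira → floor 4, Mina → floor 5.

Hana, Wendy, Hiro, Kira, Mina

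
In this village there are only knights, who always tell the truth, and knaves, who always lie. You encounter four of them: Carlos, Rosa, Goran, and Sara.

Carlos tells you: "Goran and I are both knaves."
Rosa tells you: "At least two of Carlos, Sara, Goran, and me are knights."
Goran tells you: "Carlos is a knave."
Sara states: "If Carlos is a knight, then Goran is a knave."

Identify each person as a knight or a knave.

Consider Carlos. Suppose Carlos is a knight.
Then Carlos's own statement would have to be true, but it can't be — contradiction.
So Carlos is a knave.
With that fixed, Goran's statement is true, so Goran is a knight.
With that fixed, Sara's statement is true, so Sara is a knight.
With that fixed, Rosa's statement is true, so Rosa is a knight.

Carlos: knave, Rosa: knight, Goran: knight, Sara: knight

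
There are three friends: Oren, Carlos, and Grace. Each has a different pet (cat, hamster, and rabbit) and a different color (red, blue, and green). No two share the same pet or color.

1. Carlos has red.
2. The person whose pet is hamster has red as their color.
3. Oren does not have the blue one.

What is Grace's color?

blue

Clue 1 rules out red for Grace's color.
With clues 1–3, green is impossible for Grace's color.
That leaves blue.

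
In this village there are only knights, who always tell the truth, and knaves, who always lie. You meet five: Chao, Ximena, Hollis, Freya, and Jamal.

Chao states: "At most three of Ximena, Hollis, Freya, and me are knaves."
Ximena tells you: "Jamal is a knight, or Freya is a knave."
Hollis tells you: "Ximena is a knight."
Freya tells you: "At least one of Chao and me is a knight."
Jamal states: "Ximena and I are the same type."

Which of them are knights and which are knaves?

Chao: knight, Ximena: knight, Hollis: knight, Freya: knight, Jamal: knight

Consider Chao. Suppose Chao is a knave.
Then no assignment of the remaining roles makes every statement match its speaker's type — contradiction.
So Chao is a knight.
With that fixed, Freya's statement is true, so Freya is a knight.
Consider Ximena. Suppose Ximena is a knave.
Then whichever role Jamal has, Jamal's statement has the wrong truth value — contradiction.
So Ximena is a knight.
With that fixed, Hollis's statement is true, so Hollis is a knight.
Consider Jamal. Suppose Jamal is a knave.
Then Ximena's statement comes out false, contradicting Ximena being a knight.
So Jamal is a knight.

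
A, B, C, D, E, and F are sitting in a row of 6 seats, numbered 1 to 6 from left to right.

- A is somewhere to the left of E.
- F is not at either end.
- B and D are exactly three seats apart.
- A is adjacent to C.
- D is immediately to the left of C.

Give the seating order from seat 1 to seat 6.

D, C, A, B, F, E

From clue 1: A is in {1,2,3,4,5}.
From clues 1–2: F is in {2,3,4,5}.
From clues 1–4: F is in {4,5}.
From clues 1–5: D → seat 1, C → seat 2, A → seat 3, B → seat 4, F → seat 5, E → seat 6.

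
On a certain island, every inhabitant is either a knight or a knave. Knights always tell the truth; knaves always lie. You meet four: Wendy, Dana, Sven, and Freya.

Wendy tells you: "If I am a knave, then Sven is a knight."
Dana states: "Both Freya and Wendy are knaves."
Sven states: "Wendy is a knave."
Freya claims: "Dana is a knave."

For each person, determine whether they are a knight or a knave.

Consider Wendy. Suppose Wendy is a knave.
Then no assignment of the remaining roles makes every statement match its speaker's type — contradiction.
So Wendy is a knight.
With that fixed, Dana's statement is false, so Dana is a knave.
With that fixed, Sven's statement is false, so Sven is a knave.
With that fixed, Freya's statement is true, so Freya is a knight.

Wendy: knight, Dana: knave, Sven: knave, Freya: knight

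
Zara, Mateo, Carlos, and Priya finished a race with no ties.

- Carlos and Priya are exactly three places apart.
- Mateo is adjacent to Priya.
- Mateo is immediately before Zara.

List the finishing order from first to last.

From clue 1: Zara is in {2,3}.
From clues 1–3: Priya → place 1, Mateo → place 2, Zara → place 3, Carlos → place 4.

Priya, Mateo, Zara, Carlos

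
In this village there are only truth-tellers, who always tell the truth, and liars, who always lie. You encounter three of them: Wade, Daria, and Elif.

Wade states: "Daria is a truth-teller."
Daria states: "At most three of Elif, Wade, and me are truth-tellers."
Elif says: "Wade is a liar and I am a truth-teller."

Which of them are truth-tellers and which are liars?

Regardless of anyone's role, Daria's statement is true, so Daria is a truth-teller.
With that fixed, Wade's statement is true, so Wade is a truth-teller.
With that fixed, Elif's statement is false, so Elif is a liar.

Wade: truth-teller, Daria: truth-teller, Elif: liar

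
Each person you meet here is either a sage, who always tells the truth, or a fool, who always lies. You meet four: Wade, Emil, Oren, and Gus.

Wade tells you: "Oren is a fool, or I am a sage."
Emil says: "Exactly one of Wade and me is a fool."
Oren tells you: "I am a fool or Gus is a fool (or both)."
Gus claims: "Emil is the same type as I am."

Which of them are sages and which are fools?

Consider Wade. Suppose Wade is a sage.
Then whichever role Emil has, Emil's statement has the wrong truth value — contradiction.
So Wade is a fool.
Consider Emil. Suppose Emil is a fool.
Then whichever role Gus has, Gus's statement has the wrong truth value — contradiction.
So Emil is a sage.
Consider Oren. Suppose Oren is a fool.
Then Wade's statement comes out true, contradicting Wade being a fool.
So Oren is a sage.
Consider Gus. Suppose Gus is a sage.
Then Oren's statement comes out false, contradicting Oren being a sage.
So Gus is a fool.

Wade: fool, Emil: sage, Oren: sage, Gus: fool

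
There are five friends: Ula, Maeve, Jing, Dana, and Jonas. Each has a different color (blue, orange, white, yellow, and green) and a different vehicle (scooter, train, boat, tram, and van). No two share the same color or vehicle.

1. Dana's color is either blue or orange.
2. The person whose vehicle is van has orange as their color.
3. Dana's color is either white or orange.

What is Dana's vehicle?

van

With clues 1–3, boat, scooter, train, and tram are impossible for Dana's vehicle.
That leaves van.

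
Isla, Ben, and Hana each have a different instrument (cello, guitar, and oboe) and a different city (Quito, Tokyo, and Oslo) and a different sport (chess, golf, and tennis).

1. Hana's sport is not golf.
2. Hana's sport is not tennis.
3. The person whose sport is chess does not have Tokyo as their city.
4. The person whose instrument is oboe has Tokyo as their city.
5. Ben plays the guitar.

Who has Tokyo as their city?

Isla

With clues 1–3, Hana is impossible for the one with city Tokyo.
With clues 1–5, Ben is impossible for the one with city Tokyo.
That leaves Isla.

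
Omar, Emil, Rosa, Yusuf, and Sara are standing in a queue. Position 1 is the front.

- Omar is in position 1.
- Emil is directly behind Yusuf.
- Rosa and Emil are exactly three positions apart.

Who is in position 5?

Emil

With clue 1, Omar is ruled out for position 5.
With clues 1–2, Yusuf is ruled out for position 5.
With clues 1–3, Rosa and Sara are ruled out for position 5.
So position 5 is Emil.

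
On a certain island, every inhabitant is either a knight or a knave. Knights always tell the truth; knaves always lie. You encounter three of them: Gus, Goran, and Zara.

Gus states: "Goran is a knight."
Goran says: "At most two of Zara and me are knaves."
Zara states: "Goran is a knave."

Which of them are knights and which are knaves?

Regardless of anyone's role, Goran's statement is true, so Goran is a knight.
With that fixed, Zara's statement is false, so Zara is a knave.
With that fixed, Gus's statement is true, so Gus is a knight.

Gus: knight, Goran: knight, Zara: knave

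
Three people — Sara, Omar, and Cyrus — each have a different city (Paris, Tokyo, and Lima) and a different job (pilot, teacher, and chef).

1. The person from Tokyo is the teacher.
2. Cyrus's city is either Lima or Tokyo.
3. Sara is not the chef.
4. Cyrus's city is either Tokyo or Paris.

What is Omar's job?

chef

With clues 1–4, pilot and teacher are impossible for Omar's job.
That leaves chef.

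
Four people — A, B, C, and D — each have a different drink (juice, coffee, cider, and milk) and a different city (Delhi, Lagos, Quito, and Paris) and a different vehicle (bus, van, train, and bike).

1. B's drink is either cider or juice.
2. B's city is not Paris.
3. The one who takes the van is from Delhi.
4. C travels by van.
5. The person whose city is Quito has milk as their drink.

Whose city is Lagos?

With clues 1–4, C is impossible for the one with city Lagos.
With clues 1–5, A and D are impossible for the one with city Lagos.
That leaves B.

B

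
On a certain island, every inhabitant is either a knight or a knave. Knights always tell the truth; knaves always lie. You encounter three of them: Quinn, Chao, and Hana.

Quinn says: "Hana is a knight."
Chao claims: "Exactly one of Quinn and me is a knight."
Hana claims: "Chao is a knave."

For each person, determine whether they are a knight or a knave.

Quinn: knave, Chao: knight, Hana: knave

Consider Quinn. Suppose Quinn is a knight.
Then whichever role Chao has, Chao's statement has the wrong truth value — contradiction.
So Quinn is a knave.
Consider Chao. Suppose Chao is a knave.
Then no assignment of the remaining roles makes every statement match its speaker's type — contradiction.
So Chao is a knight.
With that fixed, Hana's statement is false, so Hana is a knave.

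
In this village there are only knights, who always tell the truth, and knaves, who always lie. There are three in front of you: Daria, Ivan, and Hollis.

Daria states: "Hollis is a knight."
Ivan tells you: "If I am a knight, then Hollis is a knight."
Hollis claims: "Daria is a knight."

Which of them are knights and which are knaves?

Daria: knight, Ivan: knight, Hollis: knight

Consider Daria. Suppose Daria is a knave.
Then no assignment of the remaining roles makes every statement match its speaker's type — contradiction.
So Daria is a knight.
With that fixed, Hollis's statement is true, so Hollis is a knight.
With that fixed, Ivan's statement is true, so Ivan is a knight.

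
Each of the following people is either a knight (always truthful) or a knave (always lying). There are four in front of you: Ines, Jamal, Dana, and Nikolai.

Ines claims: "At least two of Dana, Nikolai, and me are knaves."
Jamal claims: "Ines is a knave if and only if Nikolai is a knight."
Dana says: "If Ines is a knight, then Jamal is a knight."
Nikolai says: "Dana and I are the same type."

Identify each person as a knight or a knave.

Ines: knave, Jamal: knight, Dana: knight, Nikolai: knight

Consider Ines. Suppose Ines is a knight.
Then no assignment of the remaining roles makes every statement match its speaker's type — contradiction.
So Ines is a knave.
With that fixed, Dana's statement is true, so Dana is a knight.
Consider Jamal. Suppose Jamal is a knave.
Then no assignment of the remaining roles makes every statement match its speaker's type — contradiction.
So Jamal is a knight.
Consider Nikolai. Suppose Nikolai is a knave.
Then Ines's statement comes out true, contradicting Ines being a knave.
So Nikolai is a knight.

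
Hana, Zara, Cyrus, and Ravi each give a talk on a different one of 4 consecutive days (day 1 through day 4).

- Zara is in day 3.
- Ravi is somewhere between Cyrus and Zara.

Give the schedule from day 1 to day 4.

Cyrus, Ravi, Zara, Hana

From clue 1: Zara → day 3.
From clues 1–2: Cyrus → day 1, Ravi → day 2, Hana → day 4.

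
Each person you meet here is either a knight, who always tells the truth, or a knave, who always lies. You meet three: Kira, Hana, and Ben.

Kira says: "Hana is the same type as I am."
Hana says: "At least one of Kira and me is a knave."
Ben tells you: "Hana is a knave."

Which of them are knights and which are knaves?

Kira: knave, Hana: knight, Ben: knave

Consider Kira. Suppose Kira is a knight.
Then whichever role Hana has, Hana's statement has the wrong truth value — contradiction.
So Kira is a knave.
With that fixed, Hana's statement is true, so Hana is a knight.
With that fixed, Ben's statement is false, so Ben is a knave.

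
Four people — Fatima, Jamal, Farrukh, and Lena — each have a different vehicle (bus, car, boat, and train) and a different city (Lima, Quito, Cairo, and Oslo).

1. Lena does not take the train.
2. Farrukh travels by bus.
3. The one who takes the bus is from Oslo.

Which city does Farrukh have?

With clues 1–3, Cairo, Lima, and Quito are impossible for Farrukh's city.
That leaves Oslo.

Oslo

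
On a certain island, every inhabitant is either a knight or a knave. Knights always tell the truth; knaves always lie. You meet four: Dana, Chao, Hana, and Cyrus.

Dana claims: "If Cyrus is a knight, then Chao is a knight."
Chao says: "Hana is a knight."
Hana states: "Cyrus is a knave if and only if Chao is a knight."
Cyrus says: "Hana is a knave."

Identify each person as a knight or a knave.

Dana: knight, Chao: knight, Hana: knight, Cyrus: knave

Consider Dana. Suppose Dana is a knave.
Then no assignment of the remaining roles makes every statement match its speaker's type — contradiction.
So Dana is a knight.
Consider Chao. Suppose Chao is a knave.
Then no assignment of the remaining roles makes every statement match its speaker's type — contradiction.
So Chao is a knight.
Consider Hana. Suppose Hana is a knave.
Then Chao's statement comes out false, contradicting Chao being a knight.
So Hana is a knight.
With that fixed, Cyrus's statement is false, so Cyrus is a knave.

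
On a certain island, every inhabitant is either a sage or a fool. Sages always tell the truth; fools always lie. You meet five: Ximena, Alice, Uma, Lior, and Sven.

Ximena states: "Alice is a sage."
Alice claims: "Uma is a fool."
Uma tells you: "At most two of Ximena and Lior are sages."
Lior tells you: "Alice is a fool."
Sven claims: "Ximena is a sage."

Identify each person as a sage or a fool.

Regardless of anyone's role, Uma's statement is true, so Uma is a sage.
With that fixed, Alice's statement is false, so Alice is a fool.
With that fixed, Lior's statement is true, so Lior is a sage.
With that fixed, Ximena's statement is false, so Ximena is a fool.
With that fixed, Sven's statement is false, so Sven is a fool.

Ximena: fool, Alice: fool, Uma: sage, Lior: sage, Sven: fool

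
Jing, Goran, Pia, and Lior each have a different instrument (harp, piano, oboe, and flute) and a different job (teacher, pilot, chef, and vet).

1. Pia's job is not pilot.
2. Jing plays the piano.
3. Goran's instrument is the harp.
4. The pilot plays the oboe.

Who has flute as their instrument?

Pia

With clues 1–2, Jing is impossible for the one with instrument flute.
With clues 1–3, Goran is impossible for the one with instrument flute.
With clues 1–4, Lior is impossible for the one with instrument flute.
That leaves Pia.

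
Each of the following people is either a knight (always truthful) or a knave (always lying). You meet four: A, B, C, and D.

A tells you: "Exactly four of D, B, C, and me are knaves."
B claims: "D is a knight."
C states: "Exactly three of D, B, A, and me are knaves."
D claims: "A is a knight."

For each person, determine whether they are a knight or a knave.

Consider A. Suppose A is a knight.
Then A's own statement would have to be true, but it can't be — contradiction.
So A is a knave.
With that fixed, D's statement is false, so D is a knave.
With that fixed, B's statement is false, so B is a knave.
Consider C. Suppose C is a knave.
Then A's statement comes out true, contradicting A being a knave.
So C is a knight.

A: knave, B: knave, C: knight, D: knave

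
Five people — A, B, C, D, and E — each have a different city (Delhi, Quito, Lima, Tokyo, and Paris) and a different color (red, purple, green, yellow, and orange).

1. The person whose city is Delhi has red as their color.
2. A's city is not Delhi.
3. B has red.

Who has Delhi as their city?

With clues 1–2, A is impossible for the one with city Delhi.
With clues 1–3, C, D, and E are impossible for the one with city Delhi.
That leaves B.

B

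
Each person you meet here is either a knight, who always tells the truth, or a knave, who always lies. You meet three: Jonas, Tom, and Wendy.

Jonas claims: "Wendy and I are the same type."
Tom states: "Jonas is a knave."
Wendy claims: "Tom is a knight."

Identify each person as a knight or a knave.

Consider Jonas. Suppose Jonas is a knight.
Then no assignment of the remaining roles makes every statement match its speaker's type — contradiction.
So Jonas is a knave.
With that fixed, Tom's statement is true, so Tom is a knight.
With that fixed, Wendy's statement is true, so Wendy is a knight.

Jonas: knave, Tom: knight, Wendy: knight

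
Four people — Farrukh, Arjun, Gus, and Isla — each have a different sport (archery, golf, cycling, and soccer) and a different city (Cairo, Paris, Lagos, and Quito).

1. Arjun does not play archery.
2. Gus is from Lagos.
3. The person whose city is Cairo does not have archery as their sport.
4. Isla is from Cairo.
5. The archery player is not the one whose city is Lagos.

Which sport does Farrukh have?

archery

With clues 1–5, cycling, golf, and soccer are impossible for Farrukh's sport.
That leaves archery.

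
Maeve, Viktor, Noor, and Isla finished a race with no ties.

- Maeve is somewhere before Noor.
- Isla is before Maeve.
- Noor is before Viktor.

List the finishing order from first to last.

From clue 1: Maeve is in {1,2,3}.
From clues 1–2: Maeve is in {2,3}.
From clues 1–3: Isla → place 1, Maeve → place 2, Noor → place 3, Viktor → place 4.

Isla, Maeve, Noor, Viktor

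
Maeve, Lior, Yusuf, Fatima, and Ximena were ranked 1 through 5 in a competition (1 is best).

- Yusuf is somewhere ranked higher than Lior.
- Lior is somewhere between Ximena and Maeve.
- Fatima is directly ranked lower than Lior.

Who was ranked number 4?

With clues 1–2, Yusuf is ruled out for rank 4.
With clues 1–3, Lior, Maeve, and Ximena are ruled out for rank 4.
So rank 4 is Fatima.

Fatima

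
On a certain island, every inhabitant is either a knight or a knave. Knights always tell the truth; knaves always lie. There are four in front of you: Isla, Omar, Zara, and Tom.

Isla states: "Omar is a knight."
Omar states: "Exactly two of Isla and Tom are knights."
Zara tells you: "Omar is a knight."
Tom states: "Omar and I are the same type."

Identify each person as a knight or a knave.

Isla: knight, Omar: knight, Zara: knight, Tom: knight

Consider Isla. Suppose Isla is a knave.
Then no assignment of the remaining roles makes every statement match its speaker's type — contradiction.
So Isla is a knight.
Consider Omar. Suppose Omar is a knave.
Then Isla's statement comes out false, contradicting Isla being a knight.
So Omar is a knight.
With that fixed, Zara's statement is true, so Zara is a knight.
Consider Tom. Suppose Tom is a knave.
Then Omar's statement comes out false, contradicting Omar being a knight.
So Tom is a knight.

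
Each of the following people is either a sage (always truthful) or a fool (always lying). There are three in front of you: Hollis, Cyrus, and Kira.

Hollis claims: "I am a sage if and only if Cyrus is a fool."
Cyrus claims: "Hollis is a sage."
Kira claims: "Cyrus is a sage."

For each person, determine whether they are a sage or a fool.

Consider Hollis. Suppose Hollis is a sage.
Then no assignment of the remaining roles makes every statement match its speaker's type — contradiction.
So Hollis is a fool.
With that fixed, Cyrus's statement is false, so Cyrus is a fool.
With that fixed, Kira's statement is false, so Kira is a fool.

Hollis: fool, Cyrus: fool, Kira: fool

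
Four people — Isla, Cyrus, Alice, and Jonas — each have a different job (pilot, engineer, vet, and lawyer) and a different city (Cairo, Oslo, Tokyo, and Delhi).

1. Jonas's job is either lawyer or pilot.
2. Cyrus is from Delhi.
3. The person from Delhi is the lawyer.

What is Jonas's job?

pilot

Clue 1 rules out engineer and vet for Jonas's job.
With clues 1–3, lawyer is impossible for Jonas's job.
That leaves pilot.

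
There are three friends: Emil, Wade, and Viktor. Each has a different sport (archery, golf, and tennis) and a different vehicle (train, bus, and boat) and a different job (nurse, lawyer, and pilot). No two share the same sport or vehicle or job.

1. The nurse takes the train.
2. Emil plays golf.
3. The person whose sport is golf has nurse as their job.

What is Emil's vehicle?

With clues 1–3, boat and bus are impossible for Emil's vehicle.
That leaves train.

train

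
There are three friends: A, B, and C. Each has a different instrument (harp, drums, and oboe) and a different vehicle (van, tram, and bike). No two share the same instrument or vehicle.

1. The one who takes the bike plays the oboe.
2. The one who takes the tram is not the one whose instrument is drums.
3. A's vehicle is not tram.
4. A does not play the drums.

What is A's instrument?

With clues 1–3, harp is impossible for A's instrument.
With clues 1–4, drums is impossible for A's instrument.
That leaves oboe.

oboe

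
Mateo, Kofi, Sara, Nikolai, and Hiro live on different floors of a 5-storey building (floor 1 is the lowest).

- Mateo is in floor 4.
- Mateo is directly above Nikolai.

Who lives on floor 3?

With clue 1, Mateo is ruled out for floor 3.
With clues 1–2, Hiro, Kofi, and Sara are ruled out for floor 3.
So floor 3 is Nikolai.

Nikolai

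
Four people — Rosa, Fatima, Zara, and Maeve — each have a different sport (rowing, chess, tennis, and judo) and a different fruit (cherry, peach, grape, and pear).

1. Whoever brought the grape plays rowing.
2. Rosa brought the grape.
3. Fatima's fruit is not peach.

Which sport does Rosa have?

With clues 1–2, chess, judo, and tennis are impossible for Rosa's sport.
That leaves rowing.

rowing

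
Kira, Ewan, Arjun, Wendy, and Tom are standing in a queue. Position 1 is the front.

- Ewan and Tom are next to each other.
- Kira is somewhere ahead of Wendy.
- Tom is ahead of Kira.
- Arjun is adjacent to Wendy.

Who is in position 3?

Kira

With clues 1–3, Wendy is ruled out for position 3.
With clues 1–4, Arjun, Ewan, and Tom are ruled out for position 3.
So position 3 is Kira.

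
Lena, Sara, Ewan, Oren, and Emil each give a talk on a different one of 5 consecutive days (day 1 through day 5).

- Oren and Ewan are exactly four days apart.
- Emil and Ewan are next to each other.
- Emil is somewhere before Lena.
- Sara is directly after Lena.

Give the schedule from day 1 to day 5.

From clue 1: Ewan is in {1,5}.
From clues 1–3: Ewan → day 1, Emil → day 2, Oren → day 5.
From clues 1–4: Lena → day 3, Sara → day 4.

Ewan, Emil, Lena, Sara, Oren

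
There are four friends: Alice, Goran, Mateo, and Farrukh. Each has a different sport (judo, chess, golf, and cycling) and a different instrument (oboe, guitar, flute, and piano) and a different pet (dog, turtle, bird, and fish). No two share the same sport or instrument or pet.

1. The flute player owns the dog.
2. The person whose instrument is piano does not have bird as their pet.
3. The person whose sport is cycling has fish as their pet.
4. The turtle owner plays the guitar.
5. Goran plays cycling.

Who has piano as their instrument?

With clues 1–5, Alice, Farrukh, and Mateo are impossible for the one with instrument piano.
That leaves Goran.

Goran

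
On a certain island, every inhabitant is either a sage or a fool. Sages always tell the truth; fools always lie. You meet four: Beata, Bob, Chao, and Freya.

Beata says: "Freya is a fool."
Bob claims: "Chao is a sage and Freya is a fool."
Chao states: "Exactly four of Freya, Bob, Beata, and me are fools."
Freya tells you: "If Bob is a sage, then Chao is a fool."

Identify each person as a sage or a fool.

Beata: fool, Bob: fool, Chao: fool, Freya: sage

Consider Beata. Suppose Beata is a sage.
Then no assignment of the remaining roles makes every statement match its speaker's type — contradiction.
So Beata is a fool.
Consider Bob. Suppose Bob is a sage.
Then no assignment of the remaining roles makes every statement match its speaker's type — contradiction.
So Bob is a fool.
With that fixed, Freya's statement is true, so Freya is a sage.
With that fixed, Chao's statement is false, so Chao is a fool.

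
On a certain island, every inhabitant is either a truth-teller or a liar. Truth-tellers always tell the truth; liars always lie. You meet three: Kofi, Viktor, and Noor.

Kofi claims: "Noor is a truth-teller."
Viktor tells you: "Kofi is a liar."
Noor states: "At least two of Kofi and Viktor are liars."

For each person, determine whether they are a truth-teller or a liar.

Consider Kofi. Suppose Kofi is a truth-teller.
Then no assignment of the remaining roles makes every statement match its speaker's type — contradiction.
So Kofi is a liar.
With that fixed, Viktor's statement is true, so Viktor is a truth-teller.
With that fixed, Noor's statement is false, so Noor is a liar.

Kofi: liar, Viktor: truth-teller, Noor: liar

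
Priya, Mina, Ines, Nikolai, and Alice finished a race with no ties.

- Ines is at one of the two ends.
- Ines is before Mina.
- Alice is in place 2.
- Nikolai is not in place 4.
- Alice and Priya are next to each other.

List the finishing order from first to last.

From clue 1: Ines is in {1,5}.
From clues 1–2: Ines → place 1.
From clues 1–3: Alice → place 2.
From clues 1–4: Nikolai is in {3,5}.
From clues 1–5: Priya → place 3, Mina → place 4, Nikolai → place 5.

Ines, Alice, Priya, Mina, Nikolai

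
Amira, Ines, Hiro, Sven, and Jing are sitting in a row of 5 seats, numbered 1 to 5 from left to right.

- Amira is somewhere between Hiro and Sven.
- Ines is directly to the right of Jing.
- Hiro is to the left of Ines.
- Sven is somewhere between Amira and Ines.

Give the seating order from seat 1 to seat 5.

From clue 1: Amira is in {2,3,4}.
From clues 1–2: Amira is in {2,4}.
From clues 1–4: Hiro → seat 1, Amira → seat 2, Sven → seat 3, Jing → seat 4, Ines → seat 5.

Hiro, Amira, Sven, Jing, Ines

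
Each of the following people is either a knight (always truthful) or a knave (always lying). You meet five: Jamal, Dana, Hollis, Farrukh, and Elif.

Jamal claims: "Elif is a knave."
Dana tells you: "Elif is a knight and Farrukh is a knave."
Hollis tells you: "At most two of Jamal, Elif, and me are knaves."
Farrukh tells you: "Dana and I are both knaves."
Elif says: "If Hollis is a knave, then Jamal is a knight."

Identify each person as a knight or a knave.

Jamal: knave, Dana: knight, Hollis: knight, Farrukh: knave, Elif: knight

Consider Jamal. Suppose Jamal is a knight.
Then no assignment of the remaining roles makes every statement match its speaker's type — contradiction.
So Jamal is a knave.
Consider Dana. Suppose Dana is a knave.
Then whichever role Farrukh has, Farrukh's statement has the wrong truth value — contradiction.
So Dana is a knight.
With that fixed, Farrukh's statement is false, so Farrukh is a knave.
Consider Hollis. Suppose Hollis is a knave.
Then no assignment of the remaining roles makes every statement match its speaker's type — contradiction.
So Hollis is a knight.
With that fixed, Elif's statement is true, so Elif is a knight.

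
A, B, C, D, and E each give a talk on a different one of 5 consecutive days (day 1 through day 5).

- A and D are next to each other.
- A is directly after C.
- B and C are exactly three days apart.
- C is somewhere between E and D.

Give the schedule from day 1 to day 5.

E, C, A, D, B

From clues 1–2: A is in {2,3,4}.
From clues 1–3: A is in {2,3}.
From clues 1–4: E → day 1, C → day 2, A → day 3, D → day 4, B → day 5.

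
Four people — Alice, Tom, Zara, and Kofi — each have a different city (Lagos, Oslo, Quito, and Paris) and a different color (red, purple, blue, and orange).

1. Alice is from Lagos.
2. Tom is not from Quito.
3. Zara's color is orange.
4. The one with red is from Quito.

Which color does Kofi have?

With clues 1–3, orange is impossible for Kofi's color.
With clues 1–4, blue and purple are impossible for Kofi's color.
That leaves red.

red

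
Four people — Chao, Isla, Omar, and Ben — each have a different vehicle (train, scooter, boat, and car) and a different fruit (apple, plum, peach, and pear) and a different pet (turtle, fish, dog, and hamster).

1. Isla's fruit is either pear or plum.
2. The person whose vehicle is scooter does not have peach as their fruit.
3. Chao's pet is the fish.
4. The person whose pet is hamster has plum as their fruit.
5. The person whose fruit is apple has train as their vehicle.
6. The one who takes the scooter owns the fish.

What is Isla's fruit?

Clue 1 rules out apple and peach for Isla's fruit.
With clues 1–6, pear is impossible for Isla's fruit.
That leaves plum.

plum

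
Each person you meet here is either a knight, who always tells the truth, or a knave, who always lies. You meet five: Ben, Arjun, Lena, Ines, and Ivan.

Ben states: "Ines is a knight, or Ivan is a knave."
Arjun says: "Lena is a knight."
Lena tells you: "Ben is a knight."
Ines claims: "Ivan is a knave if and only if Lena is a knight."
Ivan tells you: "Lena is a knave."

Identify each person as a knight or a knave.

Consider Ben. Suppose Ben is a knave.
Then no assignment of the remaining roles makes every statement match its speaker's type — contradiction.
So Ben is a knight.
With that fixed, Lena's statement is true, so Lena is a knight.
With that fixed, Ivan's statement is false, so Ivan is a knave.
With that fixed, Arjun's statement is true, so Arjun is a knight.
With that fixed, Ines's statement is true, so Ines is a knight.

Ben: knight, Arjun: knight, Lena: knight, Ines: knight, Ivan: knave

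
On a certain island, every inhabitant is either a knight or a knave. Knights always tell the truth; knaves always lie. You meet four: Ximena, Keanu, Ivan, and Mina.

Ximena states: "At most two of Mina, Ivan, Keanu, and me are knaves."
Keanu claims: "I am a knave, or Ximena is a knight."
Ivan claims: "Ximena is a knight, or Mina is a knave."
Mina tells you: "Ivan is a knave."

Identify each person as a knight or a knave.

Ximena: knight, Keanu: knight, Ivan: knight, Mina: knave

Consider Ximena. Suppose Ximena is a knave.
Then whichever role Keanu has, Keanu's statement has the wrong truth value — contradiction.
So Ximena is a knight.
With that fixed, Keanu's statement is true, so Keanu is a knight.
With that fixed, Ivan's statement is true, so Ivan is a knight.
With that fixed, Mina's statement is false, so Mina is a knave.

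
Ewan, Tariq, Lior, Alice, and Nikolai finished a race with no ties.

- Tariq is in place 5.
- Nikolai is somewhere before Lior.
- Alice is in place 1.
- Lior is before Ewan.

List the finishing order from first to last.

Alice, Nikolai, Lior, Ewan, Tariq

From clue 1: Tariq → place 5.
From clues 1–2: Lior is in {2,3,4}.
From clues 1–3: Alice → place 1.
From clues 1–4: Nikolai → place 2, Lior → place 3, Ewan → place 4.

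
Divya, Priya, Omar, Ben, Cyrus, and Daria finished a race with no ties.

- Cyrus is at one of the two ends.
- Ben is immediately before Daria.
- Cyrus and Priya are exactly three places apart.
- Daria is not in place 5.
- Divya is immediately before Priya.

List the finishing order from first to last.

Cyrus, Omar, Divya, Priya, Ben, Daria

From clue 1: Cyrus is in {1,6}.
From clues 1–3: Priya is in {3,4}.
From clues 1–5: Cyrus → place 1, Omar → place 2, Divya → place 3, Priya → place 4, Ben → place 5, Daria → place 6.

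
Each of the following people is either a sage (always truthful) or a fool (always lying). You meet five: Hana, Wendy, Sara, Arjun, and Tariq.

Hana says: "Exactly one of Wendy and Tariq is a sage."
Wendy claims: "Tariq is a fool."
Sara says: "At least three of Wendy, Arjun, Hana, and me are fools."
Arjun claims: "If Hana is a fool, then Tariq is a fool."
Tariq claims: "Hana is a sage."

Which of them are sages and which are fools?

Hana: sage, Wendy: fool, Sara: fool, Arjun: sage, Tariq: sage

Consider Hana. Suppose Hana is a fool.
Then no assignment of the remaining roles makes every statement match its speaker's type — contradiction.
So Hana is a sage.
With that fixed, Arjun's statement is true, so Arjun is a sage.
With that fixed, Tariq's statement is true, so Tariq is a sage.
With that fixed, Wendy's statement is false, so Wendy is a fool.
With that fixed, Sara's statement is false, so Sara is a fool.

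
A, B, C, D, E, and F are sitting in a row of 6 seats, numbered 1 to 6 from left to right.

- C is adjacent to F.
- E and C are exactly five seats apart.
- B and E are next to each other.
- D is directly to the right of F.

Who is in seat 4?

With clues 1–2, C, E, and F are ruled out for seat 4.
With clues 1–3, B is ruled out for seat 4.
With clues 1–4, D is ruled out for seat 4.
So seat 4 is A.

A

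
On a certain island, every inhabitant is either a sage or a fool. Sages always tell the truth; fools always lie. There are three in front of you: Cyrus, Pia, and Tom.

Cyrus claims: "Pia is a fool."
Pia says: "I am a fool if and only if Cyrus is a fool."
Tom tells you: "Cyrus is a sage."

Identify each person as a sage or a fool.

Consider Cyrus. Suppose Cyrus is a fool.
Then whichever role Pia has, Pia's statement has the wrong truth value — contradiction.
So Cyrus is a sage.
With that fixed, Tom's statement is true, so Tom is a sage.
Consider Pia. Suppose Pia is a sage.
Then Cyrus's statement comes out false, contradicting Cyrus being a sage.
So Pia is a fool.

Cyrus: sage, Pia: fool, Tom: sage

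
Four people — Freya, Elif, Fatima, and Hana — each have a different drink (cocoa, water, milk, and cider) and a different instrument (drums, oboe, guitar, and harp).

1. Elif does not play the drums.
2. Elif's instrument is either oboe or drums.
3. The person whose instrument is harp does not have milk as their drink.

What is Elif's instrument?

oboe

Clue 1 rules out drums for Elif's instrument.
With clues 1–2, guitar and harp are impossible for Elif's instrument.
That leaves oboe.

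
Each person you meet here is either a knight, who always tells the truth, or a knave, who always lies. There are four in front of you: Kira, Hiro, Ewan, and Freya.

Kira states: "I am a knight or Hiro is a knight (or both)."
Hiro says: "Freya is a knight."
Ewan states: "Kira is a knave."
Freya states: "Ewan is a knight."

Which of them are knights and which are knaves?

Consider Kira. Suppose Kira is a knave.
Then no assignment of the remaining roles makes every statement match its speaker's type — contradiction.
So Kira is a knight.
With that fixed, Ewan's statement is false, so Ewan is a knave.
With that fixed, Freya's statement is false, so Freya is a knave.
With that fixed, Hiro's statement is false, so Hiro is a knave.

Kira: knight, Hiro: knave, Ewan: knave, Freya: knave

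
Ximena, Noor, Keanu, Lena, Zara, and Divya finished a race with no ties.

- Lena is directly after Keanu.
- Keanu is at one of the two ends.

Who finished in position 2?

With clues 1–2, Divya, Keanu, Noor, Ximena, and Zara are ruled out for place 2.
So place 2 is Lena.

Lena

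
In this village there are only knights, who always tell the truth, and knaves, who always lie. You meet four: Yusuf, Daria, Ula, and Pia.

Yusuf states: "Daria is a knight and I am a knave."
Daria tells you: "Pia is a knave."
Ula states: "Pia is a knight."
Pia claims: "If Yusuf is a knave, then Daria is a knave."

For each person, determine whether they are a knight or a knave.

Yusuf: knave, Daria: knave, Ula: knight, Pia: knight

Consider Yusuf. Suppose Yusuf is a knight.
Then Yusuf's own statement would have to be true, but it can't be — contradiction.
So Yusuf is a knave.
Consider Daria. Suppose Daria is a knight.
Then Yusuf's statement comes out true, contradicting Yusuf being a knave.
So Daria is a knave.
With that fixed, Pia's statement is true, so Pia is a knight.
With that fixed, Ula's statement is true, so Ula is a knight.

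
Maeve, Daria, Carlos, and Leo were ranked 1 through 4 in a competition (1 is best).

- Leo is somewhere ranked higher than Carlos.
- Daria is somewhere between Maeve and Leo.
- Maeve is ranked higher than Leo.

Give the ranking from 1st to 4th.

Maeve, Daria, Leo, Carlos

From clue 1: Carlos is in {2,3,4}.
From clues 1–2: Daria is in {2,3}.
From clues 1–3: Maeve → rank 1, Daria → rank 2, Leo → rank 3, Carlos → rank 4.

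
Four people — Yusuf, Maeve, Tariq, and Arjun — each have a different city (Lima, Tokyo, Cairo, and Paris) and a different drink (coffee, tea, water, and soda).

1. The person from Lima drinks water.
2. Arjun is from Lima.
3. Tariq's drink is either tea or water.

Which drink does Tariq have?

With clues 1–2, water is impossible for Tariq's drink.
With clues 1–3, coffee and soda are impossible for Tariq's drink.
That leaves tea.

tea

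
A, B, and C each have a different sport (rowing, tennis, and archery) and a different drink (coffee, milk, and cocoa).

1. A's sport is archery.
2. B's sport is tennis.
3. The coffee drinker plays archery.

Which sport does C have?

Clue 1 rules out archery for C's sport.
With clues 1–2, tennis is impossible for C's sport.
That leaves rowing.

rowing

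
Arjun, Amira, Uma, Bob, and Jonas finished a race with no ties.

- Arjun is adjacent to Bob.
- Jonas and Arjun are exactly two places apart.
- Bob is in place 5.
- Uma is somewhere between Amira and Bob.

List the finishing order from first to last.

From clues 1–3: Jonas → place 2, Arjun → place 4, Bob → place 5.
From clues 1–4: Amira → place 1, Uma → place 3.

Amira, Jonas, Uma, Arjun, Bob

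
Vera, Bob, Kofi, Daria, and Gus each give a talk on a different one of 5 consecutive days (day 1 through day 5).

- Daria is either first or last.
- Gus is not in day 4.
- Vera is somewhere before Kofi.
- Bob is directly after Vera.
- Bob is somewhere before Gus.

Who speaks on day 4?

With clue 1, Daria is ruled out for day 4.
With clues 1–2, Gus is ruled out for day 4.
With clues 1–4, Vera is ruled out for day 4.
With clues 1–5, Bob is ruled out for day 4.
So day 4 is Kofi.

Kofi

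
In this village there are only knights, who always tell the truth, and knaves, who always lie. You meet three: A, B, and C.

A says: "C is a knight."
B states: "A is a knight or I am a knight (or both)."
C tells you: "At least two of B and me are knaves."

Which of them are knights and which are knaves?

A: knave, B: knight, C: knave

Consider A. Suppose A is a knight.
Then no assignment of the remaining roles makes every statement match its speaker's type — contradiction.
So A is a knave.
Consider B. Suppose B is a knave.
Then whichever role C has, C's statement has the wrong truth value — contradiction.
So B is a knight.
With that fixed, C's statement is false, so C is a knave.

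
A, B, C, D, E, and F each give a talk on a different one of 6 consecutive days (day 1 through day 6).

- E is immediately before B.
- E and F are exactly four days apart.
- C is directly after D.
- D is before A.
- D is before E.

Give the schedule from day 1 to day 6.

From clue 1: B is in {2,3,4,5,6}.
From clues 1–2: B is in {2,3,6}.
From clues 1–4: A is in {4,6}.
From clues 1–5: F → day 1, D → day 2, C → day 3, A → day 4, E → day 5, B → day 6.

F, D, C, A, E, B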